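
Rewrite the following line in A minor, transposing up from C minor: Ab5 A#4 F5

F6 F##5 D6

C minor to A minor up is a major sixth, so every note moves up by that interval.
Ab5 becomes F6
A#4 becomes F##5
F5 becomes D6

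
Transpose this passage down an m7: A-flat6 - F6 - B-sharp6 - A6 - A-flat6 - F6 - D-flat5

A minor seventh down from Ab6 gives Bb5.
F6: a seventh down reaches G, and 10 semitones makes it G5.
B#6: a seventh down reaches C, and 10 semitones makes it C##6.
A6 down a minor seventh is B5.
Ab6 down a minor seventh is Bb5.
F6: a seventh down reaches G, and 10 semitones makes it G5.
Db5 down a minor seventh is Eb4.

Bb5 G5 C##6 B5 Bb5 G5 Eb4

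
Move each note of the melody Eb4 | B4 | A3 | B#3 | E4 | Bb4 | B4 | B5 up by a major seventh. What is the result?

D5 A#5 G#4 A##4 D#5 A5 A#5 A#6

Eb4 up a major seventh is D5.
A major seventh up from B4 gives A#5.
A major seventh up from A3 gives G#4.
B#3: a seventh up reaches A, and 11 semitones makes it A##4.
E4 up a major seventh is D#5.
Bb4 up a major seventh is A5.
B4 up a major seventh is A#5.
A major seventh up from B5 gives A#6.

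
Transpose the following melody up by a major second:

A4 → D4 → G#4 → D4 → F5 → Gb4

A4: a second up reaches B, and 2 semitones makes it B4.
A major second up from D4 gives E4.
A major second up from G#4 gives A#4.
D4 up a major second is E4.
F5 up a major second is G5.
A major second up from Gb4 gives Ab4.

B4 E4 A#4 E4 G5 Ab4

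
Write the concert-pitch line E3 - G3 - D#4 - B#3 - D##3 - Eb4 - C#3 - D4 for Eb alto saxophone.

C#4 E4 B#4 G##4 B##3 C5 A#3 B4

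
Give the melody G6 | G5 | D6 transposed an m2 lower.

F#6 F#5 C#6

G6 -> F#6
G5 -> F#5
D6 -> C#6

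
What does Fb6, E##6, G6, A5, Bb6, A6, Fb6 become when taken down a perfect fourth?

Fb6 gives Cb6
E##6 gives B##5
G6 gives D6
A5 gives E5
Bb6 gives F6
A6 gives E6
Fb6 gives Cb6

Cb6 B##5 D6 E5 F6 E6 Cb6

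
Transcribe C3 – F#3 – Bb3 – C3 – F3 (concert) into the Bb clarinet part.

D3 G#3 C4 D3 G3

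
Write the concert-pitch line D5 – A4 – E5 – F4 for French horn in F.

A5 E5 B5 C5

Written C4 sounds as F3 on the French horn in F, so concert pitches are written a perfect fifth up.
D5 becomes A5
A4 becomes E5
E5 becomes B5
F4 becomes C5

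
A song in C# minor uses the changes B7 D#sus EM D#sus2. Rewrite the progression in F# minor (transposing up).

E7 G#sus AM G#sus2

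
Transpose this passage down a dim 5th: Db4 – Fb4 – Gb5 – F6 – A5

A diminished fifth down from Db4 gives G3.
A diminished fifth down from Fb4 gives Bb3.
Gb5: a fifth down reaches C, and 6 semitones makes it C5.
F6 down a diminished fifth is B5.
A diminished fifth down from A5 gives D#5.

G3 Bb3 C5 B5 D#5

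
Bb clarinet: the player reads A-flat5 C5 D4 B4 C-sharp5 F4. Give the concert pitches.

Written C4 on the Bb clarinet sounds as Bb3, a major second lower; apply that shift to every note.
Ab5 becomes Gb5
C5 becomes Bb4
D4 becomes C4
B4 becomes A4
C#5 becomes B4
F4 becomes Eb4

Gb5 Bb4 C4 A4 B4 Eb4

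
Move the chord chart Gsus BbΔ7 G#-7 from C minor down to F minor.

Csus EbΔ7 C#-7

C minor down to F minor is a perfect fifth; each chord root moves by that interval while the quality stays the same.
Gsus: root G down a perfect fifth → C, giving Csus.
BbΔ7: root Bb down a perfect fifth → Eb, giving EbΔ7.
G#-7: root G# down a perfect fifth → C#, giving C#-7.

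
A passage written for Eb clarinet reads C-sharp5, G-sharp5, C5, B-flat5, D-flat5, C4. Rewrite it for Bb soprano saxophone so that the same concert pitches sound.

First find concert pitch: the Eb clarinet sounds a minor third above written, so C-sharp5 G-sharp5 C5 B-flat5 D-flat5 C4 sounds E5 B5 Eb5 Db6 Fb5 Eb4.
Then write for Bb soprano saxophone: it sounds a major second below written, so the part must be a major second above concert.
E5 → F#5
B5 → C#6
Eb5 → F5
Db6 → Eb6
Fb5 → Gb5
Eb4 → F4

F#5 C#6 F5 Eb6 Gb5 F4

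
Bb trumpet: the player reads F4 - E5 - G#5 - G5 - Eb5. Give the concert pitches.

Eb4 D5 F#5 F5 Db5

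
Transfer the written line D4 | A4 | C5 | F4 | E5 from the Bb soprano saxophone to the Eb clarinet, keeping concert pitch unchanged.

A3 E4 G4 C4 B4

First find concert pitch: the Bb soprano saxophone sounds a major second below written, so D4 A4 C5 F4 E5 sounds C4 G4 Bb4 Eb4 D5.
Then write for Eb clarinet: it sounds a minor third above written, so the part must be a minor third below concert.
C4 → A3
G4 → E4
Bb4 → G4
Eb4 → C4
D5 → B4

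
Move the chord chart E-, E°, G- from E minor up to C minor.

E minor up to C minor is a minor sixth; each chord root moves by that interval while the quality stays the same.
E-: root E up a minor sixth → C, giving C-.
E°: root E up a minor sixth → C, giving C°.
G-: root G up a minor sixth → Eb, giving Eb-.

C- C° Eb-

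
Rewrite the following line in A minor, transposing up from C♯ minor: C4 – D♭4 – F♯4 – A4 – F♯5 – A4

C♯ minor to A minor up is a minor sixth, so every note moves up by that interval.
C4 → Ab4
Db4 → Bbb4
F#4 → D5
A4 → F5
F#5 → D6
A4 → F5

Ab4 Bbb4 D5 F5 D6 F5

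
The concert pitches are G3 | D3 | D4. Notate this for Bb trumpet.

The Bb trumpet sounds a major second below written, so the written part must be a major second above concert — transpose each note up.
G3 -> A3
D3 -> E3
D4 -> E4

A3 E3 E4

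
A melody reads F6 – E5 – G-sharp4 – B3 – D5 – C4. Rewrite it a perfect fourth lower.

F6 down a perfect fourth is C6.
E5: a fourth down reaches B, and 5 semitones makes it B4.
A perfect fourth down from G#4 gives D#4.
B3: a fourth down reaches F, and 5 semitones makes it F#3.
A perfect fourth down from D5 gives A4.
C4: a fourth down reaches G, and 5 semitones makes it G3.

C6 B4 D#4 F#3 A4 G3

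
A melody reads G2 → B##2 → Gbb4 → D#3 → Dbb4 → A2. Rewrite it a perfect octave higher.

G2 -> G3
B##2 -> B##3
Gbb4 -> Gbb5
D#3 -> D#4
Dbb4 -> Dbb5
A2 -> A3

G3 B##3 Gbb5 D#4 Dbb5 A3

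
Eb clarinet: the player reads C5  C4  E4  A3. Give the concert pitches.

Eb5 Eb4 G4 C4

The Eb clarinet sounds a minor third above written, so transpose each written note up a minor third.
C5 gives Eb5
C4 gives Eb4
E4 gives G4
A3 gives C4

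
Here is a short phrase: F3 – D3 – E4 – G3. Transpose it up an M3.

F3 gives A3
D3 gives F#3
E4 gives G#4
G3 gives B3

A3 F#3 G#4 B3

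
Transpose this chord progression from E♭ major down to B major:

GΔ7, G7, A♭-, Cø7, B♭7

D#Δ7 D#7 E- G#ø7 F#7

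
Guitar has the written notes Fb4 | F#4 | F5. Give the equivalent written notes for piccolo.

First find concert pitch: the guitar sounds a perfect octave below written, so Fb4 F#4 F5 sounds Fb3 F#3 F4.
Then write for piccolo: it sounds a perfect octave above written, so the part must be a perfect octave below concert.
Fb3 → Fb2
F#3 → F#2
F4 → F3

Fb2 F#2 F3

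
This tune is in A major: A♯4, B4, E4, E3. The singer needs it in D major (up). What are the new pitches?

A major to D major up is a perfect fourth, so every note moves up by that interval.
A#4 → D#5
B4 → E5
E4 → A4
E3 → A3

D#5 E5 A4 A3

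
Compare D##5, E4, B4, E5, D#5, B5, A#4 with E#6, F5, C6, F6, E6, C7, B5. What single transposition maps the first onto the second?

up a minor ninth

Take the first pair: D##5 → E#6. D to E spans 9 letter names, so the interval is some kind of ninth.
D##5 to E#6 is 13 semitones, which makes it a minor ninth; the second version is higher, so the direction is up.
Checking another pair — A#4 → B5 — gives the same interval.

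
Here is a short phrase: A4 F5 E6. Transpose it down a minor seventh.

A4 down a minor seventh is B3.
F5 down a minor seventh is G4.
E6 down a minor seventh is F#5.

B3 G4 F#5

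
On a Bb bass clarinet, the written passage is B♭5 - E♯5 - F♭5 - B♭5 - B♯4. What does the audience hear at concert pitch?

Ab4 D#4 Ebb4 Ab4 A#3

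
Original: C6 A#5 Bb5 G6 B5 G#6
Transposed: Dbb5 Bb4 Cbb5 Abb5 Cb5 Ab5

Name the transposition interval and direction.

Take the first pair: C6 → Dbb5. C to D spans 7 letter names, so the interval is some kind of seventh.
Dbb5 to C6 is 12 semitones, which makes it an augmented seventh; the second version is lower, so the direction is down.
Checking another pair — G#6 → Ab5 — gives the same interval.

down an augmented seventh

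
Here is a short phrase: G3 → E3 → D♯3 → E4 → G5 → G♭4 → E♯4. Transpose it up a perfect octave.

G4 E4 D#4 E5 G6 Gb5 E#5

G3 up a perfect octave is G4.
E3: an octave up reaches E, and 12 semitones makes it E4.
A perfect octave up from D#3 gives D#4.
E4 up a perfect octave is E5.
G5: an octave up reaches G, and 12 semitones makes it G6.
Gb4: an octave up reaches G, and 12 semitones makes it Gb5.
E#4: an octave up reaches E, and 12 semitones makes it E#5.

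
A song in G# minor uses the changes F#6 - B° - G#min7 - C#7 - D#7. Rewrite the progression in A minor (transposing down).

G6 C° Amin7 D7 E7

G# minor down to A minor is a major seventh; each chord root moves by that interval while the quality stays the same.
F#6: root F# down a major seventh → G, giving G6.
B°: root B down a major seventh → C, giving C°.
G#min7: root G# down a major seventh → A, giving Amin7.
C#7: root C# down a major seventh → D, giving D7.
D#7: root D# down a major seventh → E, giving E7.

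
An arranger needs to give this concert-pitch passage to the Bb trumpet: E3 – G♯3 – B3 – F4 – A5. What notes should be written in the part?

F#3 A#3 C#4 G4 B5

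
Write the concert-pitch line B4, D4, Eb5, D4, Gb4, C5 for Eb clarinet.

G#4 B3 C5 B3 Eb4 A4

The Eb clarinet sounds a minor third above written, so the written part must be a minor third below concert — transpose each note down.
B4 to G#4
D4 to B3
Eb5 to C5
D4 to B3
Gb4 to Eb4
C5 to A4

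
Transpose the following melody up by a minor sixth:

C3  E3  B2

Ab3 C4 G3

C3 up a minor sixth is Ab3.
E3 up a minor sixth is C4.
B2: a sixth up reaches G, and 8 semitones makes it G3.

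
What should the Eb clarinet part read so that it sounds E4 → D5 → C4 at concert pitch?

C#4 B4 A3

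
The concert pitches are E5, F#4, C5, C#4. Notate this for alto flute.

Written C4 sounds as G3 on the alto flute, so concert pitches are written a perfect fourth up.
E5 to A5
F#4 to B4
C5 to F5
C#4 to F#4

A5 B4 F5 F#4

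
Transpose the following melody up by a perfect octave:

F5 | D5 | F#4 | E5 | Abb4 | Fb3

F5 → F6
D5 → D6
F#4 → F#5
E5 → E6
Abb4 → Abb5
Fb3 → Fb4

F6 D6 F#5 E6 Abb5 Fb4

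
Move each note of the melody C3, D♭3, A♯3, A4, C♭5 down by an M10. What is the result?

Ab1 Bbb1 F#2 F3 Abb3

A major tenth down from C3 gives Ab1.
Db3 down a major tenth is Bbb1.
A#3 down a major tenth is F#2.
A major tenth down from A4 gives F3.
A major tenth down from Cb5 gives Abb3.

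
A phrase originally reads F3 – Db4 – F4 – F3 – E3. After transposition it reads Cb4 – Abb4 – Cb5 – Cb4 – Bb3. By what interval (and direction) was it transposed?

From F3 to Cb4 is 5 letter names — a fifth of some quality.
F3 to Cb4 is 6 semitones, which makes it a diminished fifth; the second version is higher, so the direction is up.
Checking another pair — E3 → Bb3 — gives the same interval.

up a diminished fifth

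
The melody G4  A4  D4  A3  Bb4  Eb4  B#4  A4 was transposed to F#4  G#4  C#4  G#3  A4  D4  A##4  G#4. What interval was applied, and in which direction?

Take the first pair: G4 → F#4. G to F spans 2 letter names, so the interval is some kind of second.
F#4 to G4 is 1 semitone, which makes it a minor second; the second version is lower, so the direction is down.
Checking another pair — A4 → G#4 — gives the same interval.

down a minor second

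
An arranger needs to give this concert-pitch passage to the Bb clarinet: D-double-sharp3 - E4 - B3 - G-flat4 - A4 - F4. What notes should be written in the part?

E##3 F#4 C#4 Ab4 B4 G4

The Bb clarinet sounds a major second below written, so the written part must be a major second above concert — transpose each note up.
D##3 becomes E##3
E4 becomes F#4
B3 becomes C#4
Gb4 becomes Ab4
A4 becomes B4
F4 becomes G4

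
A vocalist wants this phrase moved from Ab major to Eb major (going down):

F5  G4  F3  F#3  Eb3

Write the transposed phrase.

C5 D4 C3 C#3 Bb2

Ab major to Eb major down is a perfect fourth, so every note moves down by that interval.
F5 → C5
G4 → D4
F3 → C3
F#3 → C#3
Eb3 → Bb2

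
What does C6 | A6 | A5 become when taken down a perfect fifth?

C6 → F5
A6 → D6
A5 → D5

F5 D6 D5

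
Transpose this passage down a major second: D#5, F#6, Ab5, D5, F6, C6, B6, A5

C#5 E6 Gb5 C5 Eb6 Bb5 A6 G5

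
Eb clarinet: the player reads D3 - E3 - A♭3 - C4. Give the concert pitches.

F3 G3 Cb4 Eb4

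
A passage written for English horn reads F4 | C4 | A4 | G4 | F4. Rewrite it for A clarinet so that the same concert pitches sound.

First find concert pitch: the English horn sounds a perfect fifth below written, so F4 C4 A4 G4 F4 sounds Bb3 F3 D4 C4 Bb3.
Then write for A clarinet: it sounds a minor third below written, so the part must be a minor third above concert.
Bb3 → Db4
F3 → Ab3
D4 → F4
C4 → Eb4
Bb3 → Db4

Db4 Ab3 F4 Eb4 Db4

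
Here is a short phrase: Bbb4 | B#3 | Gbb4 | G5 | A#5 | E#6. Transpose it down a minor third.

Gb4 G##3 Ebb4 E5 F##5 C##6

Bbb4 to Gb4
B#3 to G##3
Gbb4 to Ebb4
G5 to E5
A#5 to F##5
E#6 to C##6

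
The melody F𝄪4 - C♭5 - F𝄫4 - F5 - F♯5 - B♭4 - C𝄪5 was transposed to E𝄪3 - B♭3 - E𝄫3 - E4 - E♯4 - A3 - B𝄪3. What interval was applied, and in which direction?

From F##4 to E##3 is 9 letter names — a ninth of some quality.
E##3 to F##4 is 13 semitones, which makes it a minor ninth; the second version is lower, so the direction is down.
Checking another pair — C##5 → B##3 — gives the same interval.

down a minor ninth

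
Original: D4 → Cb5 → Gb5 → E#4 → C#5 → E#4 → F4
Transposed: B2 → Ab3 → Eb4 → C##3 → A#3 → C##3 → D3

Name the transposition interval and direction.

Take the first pair: D4 → B2. D to B spans 10 letter names, so the interval is some kind of tenth.
B2 to D4 is 15 semitones, which makes it a minor tenth; the second version is lower, so the direction is down.
Checking another pair — F4 → D3 — gives the same interval.

down a minor tenth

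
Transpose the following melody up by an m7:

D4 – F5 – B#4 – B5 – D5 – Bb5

A minor seventh up from D4 gives C5.
F5 up a minor seventh is Eb6.
A minor seventh up from B#4 gives A#5.
A minor seventh up from B5 gives A6.
A minor seventh up from D5 gives C6.
Bb5: a seventh up reaches A, and 10 semitones makes it Ab6.

C5 Eb6 A#5 A6 C6 Ab6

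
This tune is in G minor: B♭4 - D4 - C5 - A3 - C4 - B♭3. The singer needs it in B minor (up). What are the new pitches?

D5 F#4 E5 C#4 E4 D4

G minor to B minor up is a major third, so every note moves up by that interval.
Bb4 to D5
D4 to F#4
C5 to E5
A3 to C#4
C4 to E4
Bb3 to D4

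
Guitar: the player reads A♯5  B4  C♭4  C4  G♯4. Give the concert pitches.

A#4 B3 Cb3 C3 G#3

Written C4 on the guitar sounds as C3, a perfect octave lower; apply that shift to every note.
A#5 gives A#4
B4 gives B3
Cb4 gives Cb3
C4 gives C3
G#4 gives G#3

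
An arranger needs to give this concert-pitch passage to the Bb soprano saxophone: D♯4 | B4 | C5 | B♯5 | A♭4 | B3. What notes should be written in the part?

E#4 C#5 D5 C##6 Bb4 C#4

Written C4 sounds as Bb3 on the Bb soprano saxophone, so concert pitches are written a major second up.
D#4 gives E#4
B4 gives C#5
C5 gives D5
B#5 gives C##6
Ab4 gives Bb4
B3 gives C#4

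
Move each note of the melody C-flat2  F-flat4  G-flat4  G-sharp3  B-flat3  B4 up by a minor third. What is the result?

Cb2 up a minor third is Ebb2.
A minor third up from Fb4 gives Abb4.
Gb4: a third up reaches B, and 3 semitones makes it Bbb4.
G#3 up a minor third is B3.
A minor third up from Bb3 gives Db4.
A minor third up from B4 gives D5.

Ebb2 Abb4 Bbb4 B3 Db4 D5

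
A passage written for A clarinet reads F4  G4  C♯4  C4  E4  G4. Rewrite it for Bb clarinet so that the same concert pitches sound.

First find concert pitch: the A clarinet sounds a minor third below written, so F4 G4 C♯4 C4 E4 G4 sounds D4 E4 A#3 A3 C#4 E4.
Then write for Bb clarinet: it sounds a major second below written, so the part must be a major second above concert.
D4 → E4
E4 → F#4
A#3 → B#3
A3 → B3
C#4 → D#4
E4 → F#4

E4 F#4 B#3 B3 D#4 F#4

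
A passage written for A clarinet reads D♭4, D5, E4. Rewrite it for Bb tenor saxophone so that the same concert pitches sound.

First find concert pitch: the A clarinet sounds a minor third below written, so D♭4 D5 E4 sounds Bb3 B4 C#4.
Then write for Bb tenor saxophone: it sounds a major ninth below written, so the part must be a major ninth above concert.
Bb3 → C5
B4 → C#6
C#4 → D#5

C5 C#6 D#5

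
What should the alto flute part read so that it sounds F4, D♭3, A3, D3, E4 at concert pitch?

Bb4 Gb3 D4 G3 A4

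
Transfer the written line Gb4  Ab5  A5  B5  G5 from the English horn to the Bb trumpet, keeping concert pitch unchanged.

Db4 Eb5 E5 F#5 D5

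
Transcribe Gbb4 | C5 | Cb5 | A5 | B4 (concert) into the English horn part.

Written C4 sounds as F3 on the English horn, so concert pitches are written a perfect fifth up.
Gbb4 → Dbb5
C5 → G5
Cb5 → Gb5
A5 → E6
B4 → F#5

Dbb5 G5 Gb5 E6 F#5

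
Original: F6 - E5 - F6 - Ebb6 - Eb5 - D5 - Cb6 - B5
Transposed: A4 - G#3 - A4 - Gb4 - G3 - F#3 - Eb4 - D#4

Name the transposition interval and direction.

down a minor thirteenth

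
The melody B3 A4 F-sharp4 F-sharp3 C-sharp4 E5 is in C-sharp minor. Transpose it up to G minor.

From C-sharp up to G is a diminished fifth; apply that to each pitch.
B3 → F4
A4 → Eb5
F#4 → C5
F#3 → C4
C#4 → G4
E5 → Bb5

F4 Eb5 C5 C4 G4 Bb5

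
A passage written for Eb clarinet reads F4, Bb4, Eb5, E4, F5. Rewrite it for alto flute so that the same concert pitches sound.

Db5 Gb5 Cb6 C5 Db6

First find concert pitch: the Eb clarinet sounds a minor third above written, so F4 Bb4 Eb5 E4 F5 sounds Ab4 Db5 Gb5 G4 Ab5.
Then write for alto flute: it sounds a perfect fourth below written, so the part must be a perfect fourth above concert.
Ab4 → Db5
Db5 → Gb5
Gb5 → Cb6
G4 → C5
Ab5 → Db6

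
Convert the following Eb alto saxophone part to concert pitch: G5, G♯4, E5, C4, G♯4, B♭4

Bb4 B3 G4 Eb3 B3 Db4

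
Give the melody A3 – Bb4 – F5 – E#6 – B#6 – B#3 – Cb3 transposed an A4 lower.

Eb3 Fb4 Cb5 B5 F#6 F#3 Gbb2

An augmented fourth down from A3 gives Eb3.
Bb4 down an augmented fourth is Fb4.
An augmented fourth down from F5 gives Cb5.
An augmented fourth down from E#6 gives B5.
An augmented fourth down from B#6 gives F#6.
B#3 down an augmented fourth is F#3.
Cb3: a fourth down reaches G, and 6 semitones makes it Gbb2.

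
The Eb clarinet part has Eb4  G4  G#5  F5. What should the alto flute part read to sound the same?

Cb5 Eb5 E6 Db6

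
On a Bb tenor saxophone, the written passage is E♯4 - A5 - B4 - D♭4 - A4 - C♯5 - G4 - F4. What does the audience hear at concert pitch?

The Bb tenor saxophone sounds a major ninth below written, so transpose each written note down a major ninth.
E#4 → D#3
A5 → G4
B4 → A3
Db4 → Cb3
A4 → G3
C#5 → B3
G4 → F3
F4 → Eb3

D#3 G4 A3 Cb3 G3 B3 F3 Eb3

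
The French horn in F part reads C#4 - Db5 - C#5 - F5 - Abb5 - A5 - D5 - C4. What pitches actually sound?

The French horn in F sounds a perfect fifth below written, so transpose each written note down a perfect fifth.
C#4 gives F#3
Db5 gives Gb4
C#5 gives F#4
F5 gives Bb4
Abb5 gives Dbb5
A5 gives D5
D5 gives G4
C4 gives F3

F#3 Gb4 F#4 Bb4 Dbb5 D5 G4 F3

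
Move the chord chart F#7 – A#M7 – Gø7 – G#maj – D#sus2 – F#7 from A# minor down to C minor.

A# minor down to C minor is an augmented sixth; each chord root moves by that interval while the quality stays the same.
F#7: root F# down an augmented sixth → Ab, giving Ab7.
A#M7: root A# down an augmented sixth → C, giving CM7.
Gø7: root G down an augmented sixth → Bbb, giving Bbbø7.
G#maj: root G# down an augmented sixth → Bb, giving Bbmaj.
D#sus2: root D# down an augmented sixth → F, giving Fsus2.
F#7: root F# down an augmented sixth → Ab, giving Ab7.

Ab7 CM7 Bbbø7 Bbmaj Fsus2 Ab7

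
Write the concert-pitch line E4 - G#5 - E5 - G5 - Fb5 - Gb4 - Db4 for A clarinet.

Written C4 sounds as A3 on the A clarinet, so concert pitches are written a minor third up.
E4 gives G4
G#5 gives B5
E5 gives G5
G5 gives Bb5
Fb5 gives Abb5
Gb4 gives Bbb4
Db4 gives Fb4

G4 B5 G5 Bb5 Abb5 Bbb4 Fb4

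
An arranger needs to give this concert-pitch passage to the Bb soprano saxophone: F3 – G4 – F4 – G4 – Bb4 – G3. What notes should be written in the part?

G3 A4 G4 A4 C5 A3

The Bb soprano saxophone sounds a major second below written, so the written part must be a major second above concert — transpose each note up.
F3 to G3
G4 to A4
F4 to G4
G4 to A4
Bb4 to C5
G3 to A3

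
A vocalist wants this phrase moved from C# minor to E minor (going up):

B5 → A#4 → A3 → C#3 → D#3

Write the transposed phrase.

C# minor to E minor up is a minor third, so every note moves up by that interval.
B5 to D6
A#4 to C#5
A3 to C4
C#3 to E3
D#3 to F#3

D6 C#5 C4 E3 F#3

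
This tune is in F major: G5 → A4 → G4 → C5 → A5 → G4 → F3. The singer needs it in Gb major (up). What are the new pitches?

Ab5 Bb4 Ab4 Db5 Bb5 Ab4 Gb3

From F up to Gb is a minor second; apply that to each pitch.
G5 to Ab5
A4 to Bb4
G4 to Ab4
C5 to Db5
A5 to Bb5
G4 to Ab4
F3 to Gb3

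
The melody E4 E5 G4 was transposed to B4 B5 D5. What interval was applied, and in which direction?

up a perfect fifth

Take the first pair: E4 → B4. E to B spans 5 letter names, so the interval is some kind of fifth.
E4 to B4 is 7 semitones, which makes it a perfect fifth; the second version is higher, so the direction is up.
Checking another pair — G4 → D5 — gives the same interval.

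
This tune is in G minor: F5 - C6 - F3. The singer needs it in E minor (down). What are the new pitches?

From G down to E is a minor third; apply that to each pitch.
F5 to D5
C6 to A5
F3 to D3

D5 A5 D3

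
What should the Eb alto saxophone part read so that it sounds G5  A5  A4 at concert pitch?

E6 F#6 F#5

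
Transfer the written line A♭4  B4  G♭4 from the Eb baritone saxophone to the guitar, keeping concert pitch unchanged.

Cb4 D4 Bbb3

First find concert pitch: the Eb baritone saxophone sounds a major thirteenth below written, so A♭4 B4 G♭4 sounds Cb3 D3 Bbb2.
Then write for guitar: it sounds a perfect octave below written, so the part must be a perfect octave above concert.
Cb3 → Cb4
D3 → D4
Bbb2 → Bbb3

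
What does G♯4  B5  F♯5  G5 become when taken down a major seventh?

G#4 -> A3
B5 -> C5
F#5 -> G4
G5 -> Ab4

A3 C5 G4 Ab4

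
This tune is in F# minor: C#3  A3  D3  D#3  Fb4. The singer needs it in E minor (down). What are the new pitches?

B2 G3 C3 C#3 Ebb4

From F# down to E is a major second; apply that to each pitch.
C#3 to B2
A3 to G3
D3 to C3
D#3 to C#3
Fb4 to Ebb4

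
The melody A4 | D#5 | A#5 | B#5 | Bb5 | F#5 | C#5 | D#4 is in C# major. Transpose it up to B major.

G5 C#6 G#6 A#6 Ab6 E6 B5 C#5

C# major to B major up is a minor seventh, so every note moves up by that interval.
A4 gives G5
D#5 gives C#6
A#5 gives G#6
B#5 gives A#6
Bb5 gives Ab6
F#5 gives E6
C#5 gives B5
D#4 gives C#5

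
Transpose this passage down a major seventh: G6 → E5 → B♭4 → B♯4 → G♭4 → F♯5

Ab5 F4 Cb4 C#4 Abb3 G4

G6 -> Ab5
E5 -> F4
Bb4 -> Cb4
B#4 -> C#4
Gb4 -> Abb3
F#5 -> G4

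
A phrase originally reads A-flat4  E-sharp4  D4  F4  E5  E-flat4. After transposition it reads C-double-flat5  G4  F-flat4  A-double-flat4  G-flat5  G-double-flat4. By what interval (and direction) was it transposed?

up a diminished third

From Ab4 to Cbb5 is 3 letter names — a third of some quality.
Ab4 to Cbb5 is 2 semitones, which makes it a diminished third; the second version is higher, so the direction is up.
Checking another pair — Eb4 → Gbb4 — gives the same interval.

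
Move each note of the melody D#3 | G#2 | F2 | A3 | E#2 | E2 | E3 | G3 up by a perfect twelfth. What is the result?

A perfect twelfth up from D#3 gives A#4.
A perfect twelfth up from G#2 gives D#4.
A perfect twelfth up from F2 gives C4.
A perfect twelfth up from A3 gives E5.
E#2 up a perfect twelfth is B#3.
E2: a twelfth up reaches B, and 19 semitones makes it B3.
E3: a twelfth up reaches B, and 19 semitones makes it B4.
A perfect twelfth up from G3 gives D5.

A#4 D#4 C4 E5 B#3 B3 B4 D5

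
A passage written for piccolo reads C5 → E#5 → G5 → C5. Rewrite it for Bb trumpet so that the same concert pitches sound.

D6 F##6 A6 D6

First find concert pitch: the piccolo sounds a perfect octave above written, so C5 E#5 G5 C5 sounds C6 E#6 G6 C6.
Then write for Bb trumpet: it sounds a major second below written, so the part must be a major second above concert.
C6 → D6
E#6 → F##6
G6 → A6
C6 → D6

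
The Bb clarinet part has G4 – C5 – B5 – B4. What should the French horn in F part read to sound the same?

C5 F5 E6 E5

First find concert pitch: the Bb clarinet sounds a major second below written, so G4 C5 B5 B4 sounds F4 Bb4 A5 A4.
Then write for French horn in F: it sounds a perfect fifth below written, so the part must be a perfect fifth above concert.
F4 → C5
Bb4 → F5
A5 → E6
A4 → E5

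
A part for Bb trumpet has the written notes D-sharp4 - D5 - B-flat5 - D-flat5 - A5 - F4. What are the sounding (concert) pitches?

C#4 C5 Ab5 Cb5 G5 Eb4

Written C4 on the Bb trumpet sounds as Bb3, a major second lower; apply that shift to every note.
D#4 → C#4
D5 → C5
Bb5 → Ab5
Db5 → Cb5
A5 → G5
F4 → Eb4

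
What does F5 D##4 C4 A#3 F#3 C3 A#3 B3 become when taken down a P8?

F4 D##3 C3 A#2 F#2 C2 A#2 B2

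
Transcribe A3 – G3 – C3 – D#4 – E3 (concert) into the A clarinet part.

C4 Bb3 Eb3 F#4 G3

The A clarinet sounds a minor third below written, so the written part must be a minor third above concert — transpose each note up.
A3 -> C4
G3 -> Bb3
C3 -> Eb3
D#4 -> F#4
E3 -> G3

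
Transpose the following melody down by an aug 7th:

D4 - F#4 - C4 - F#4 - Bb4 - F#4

Ebb3 Gb3 Dbb3 Gb3 Cbb4 Gb3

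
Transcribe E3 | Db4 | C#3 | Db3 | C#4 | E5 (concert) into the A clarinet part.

G3 Fb4 E3 Fb3 E4 G5

The A clarinet sounds a minor third below written, so the written part must be a minor third above concert — transpose each note up.
E3 to G3
Db4 to Fb4
C#3 to E3
Db3 to Fb3
C#4 to E4
E5 to G5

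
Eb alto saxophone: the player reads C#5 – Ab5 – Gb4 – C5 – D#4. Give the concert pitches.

E4 Cb5 Bbb3 Eb4 F#3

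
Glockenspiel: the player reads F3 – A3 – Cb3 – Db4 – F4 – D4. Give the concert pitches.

F5 A5 Cb5 Db6 F6 D6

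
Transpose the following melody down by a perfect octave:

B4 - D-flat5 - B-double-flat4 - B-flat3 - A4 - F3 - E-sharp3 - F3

B3 Db4 Bbb3 Bb2 A3 F2 E#2 F2

B4 gives B3
Db5 gives Db4
Bbb4 gives Bbb3
Bb3 gives Bb2
A4 gives A3
F3 gives F2
E#3 gives E#2
F3 gives F2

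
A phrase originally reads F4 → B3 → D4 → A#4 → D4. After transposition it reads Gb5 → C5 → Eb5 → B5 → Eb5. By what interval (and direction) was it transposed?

up a minor ninth

Take the first pair: F4 → Gb5. F to G spans 9 letter names, so the interval is some kind of ninth.
F4 to Gb5 is 13 semitones, which makes it a minor ninth; the second version is higher, so the direction is up.
Checking another pair — D4 → Eb5 — gives the same interval.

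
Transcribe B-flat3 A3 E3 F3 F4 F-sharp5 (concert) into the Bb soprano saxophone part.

The Bb soprano saxophone sounds a major second below written, so the written part must be a major second above concert — transpose each note up.
Bb3 → C4
A3 → B3
E3 → F#3
F3 → G3
F4 → G4
F#5 → G#5

C4 B3 F#3 G3 G4 G#5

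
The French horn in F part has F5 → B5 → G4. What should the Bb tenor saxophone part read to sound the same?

First find concert pitch: the French horn in F sounds a perfect fifth below written, so F5 B5 G4 sounds Bb4 E5 C4.
Then write for Bb tenor saxophone: it sounds a major ninth below written, so the part must be a major ninth above concert.
Bb4 → C6
E5 → F#6
C4 → D5

C6 F#6 D5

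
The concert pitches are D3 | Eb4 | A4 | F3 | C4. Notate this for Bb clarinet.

E3 F4 B4 G3 D4

Written C4 sounds as Bb3 on the Bb clarinet, so concert pitches are written a major second up.
D3 gives E3
Eb4 gives F4
A4 gives B4
F3 gives G3
C4 gives D4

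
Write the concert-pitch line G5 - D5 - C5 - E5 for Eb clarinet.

E5 B4 A4 C#5

Written C4 sounds as Eb4 on the Eb clarinet, so concert pitches are written a minor third down.
G5 -> E5
D5 -> B4
C5 -> A4
E5 -> C#5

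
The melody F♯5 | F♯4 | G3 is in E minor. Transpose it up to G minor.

A5 A4 Bb3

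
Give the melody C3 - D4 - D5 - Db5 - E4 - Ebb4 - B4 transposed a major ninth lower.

Bb1 C3 C4 Cb4 D3 Dbb3 A3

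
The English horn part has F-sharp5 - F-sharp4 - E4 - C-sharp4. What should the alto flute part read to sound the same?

First find concert pitch: the English horn sounds a perfect fifth below written, so F-sharp5 F-sharp4 E4 C-sharp4 sounds B4 B3 A3 F#3.
Then write for alto flute: it sounds a perfect fourth below written, so the part must be a perfect fourth above concert.
B4 → E5
B3 → E4
A3 → D4
F#3 → B3

E5 E4 D4 B3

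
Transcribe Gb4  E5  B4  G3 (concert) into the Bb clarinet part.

Ab4 F#5 C#5 A3

The Bb clarinet sounds a major second below written, so the written part must be a major second above concert — transpose each note up.
Gb4 becomes Ab4
E5 becomes F#5
B4 becomes C#5
G3 becomes A3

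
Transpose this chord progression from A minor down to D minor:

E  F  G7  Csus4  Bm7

A minor down to D minor is a perfect fifth; each chord root moves by that interval while the quality stays the same.
E: root E down a perfect fifth → A, giving A.
F: root F down a perfect fifth → Bb, giving Bb.
G7: root G down a perfect fifth → C, giving C7.
Csus4: root C down a perfect fifth → F, giving Fsus4.
Bm7: root B down a perfect fifth → E, giving Em7.

A Bb C7 Fsus4 Em7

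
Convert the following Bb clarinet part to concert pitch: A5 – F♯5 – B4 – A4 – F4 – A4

G5 E5 A4 G4 Eb4 G4

The Bb clarinet sounds a major second below written, so transpose each written note down a major second.
A5 to G5
F#5 to E5
B4 to A4
A4 to G4
F4 to Eb4
A4 to G4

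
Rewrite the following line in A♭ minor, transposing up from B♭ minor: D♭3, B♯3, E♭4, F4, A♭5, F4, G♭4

Cb4 A#4 Db5 Eb5 Gb6 Eb5 Fb5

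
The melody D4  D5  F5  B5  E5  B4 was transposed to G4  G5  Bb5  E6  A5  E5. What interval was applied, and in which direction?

up a perfect fourth

Take the first pair: D4 → G4. D to G spans 4 letter names, so the interval is some kind of fourth.
D4 to G4 is 5 semitones, which makes it a perfect fourth; the second version is higher, so the direction is up.
Checking another pair — B4 → E5 — gives the same interval.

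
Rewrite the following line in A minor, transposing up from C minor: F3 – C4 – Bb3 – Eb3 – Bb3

D4 A4 G4 C4 G4

From C up to A is a major sixth; apply that to each pitch.
F3 to D4
C4 to A4
Bb3 to G4
Eb3 to C4
Bb3 to G4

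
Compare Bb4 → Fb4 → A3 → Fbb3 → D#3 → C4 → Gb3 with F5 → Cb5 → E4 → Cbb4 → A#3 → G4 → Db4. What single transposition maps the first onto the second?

up a perfect fifth

Take the first pair: Bb4 → F5. B to F spans 5 letter names, so the interval is some kind of fifth.
Bb4 to F5 is 7 semitones, which makes it a perfect fifth; the second version is higher, so the direction is up.
Checking another pair — Gb3 → Db4 — gives the same interval.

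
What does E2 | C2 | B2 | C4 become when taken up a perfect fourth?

A2 F2 E3 F4

E2 → A2
C2 → F2
B2 → E3
C4 → F4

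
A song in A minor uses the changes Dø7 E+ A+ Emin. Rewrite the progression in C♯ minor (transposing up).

F#ø7 G#+ C#+ G#min

A minor up to C♯ minor is a major third; each chord root moves by that interval while the quality stays the same.
Dø7: root D up a major third → F#, giving F#ø7.
E+: root E up a major third → G#, giving G#+.
A+: root A up a major third → C#, giving C#+.
Emin: root E up a major third → G#, giving G#min.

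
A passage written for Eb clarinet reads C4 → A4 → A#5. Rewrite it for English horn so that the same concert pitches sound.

Bb4 G5 G#6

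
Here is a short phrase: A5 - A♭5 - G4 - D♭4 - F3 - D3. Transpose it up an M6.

F#6 F6 E5 Bb4 D4 B3

A5 gives F#6
Ab5 gives F6
G4 gives E5
Db4 gives Bb4
F3 gives D4
D3 gives B3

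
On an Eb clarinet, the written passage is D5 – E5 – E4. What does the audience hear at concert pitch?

Written C4 on the Eb clarinet sounds as Eb4, a minor third higher; apply that shift to every note.
D5 -> F5
E5 -> G5
E4 -> G4

F5 G5 G4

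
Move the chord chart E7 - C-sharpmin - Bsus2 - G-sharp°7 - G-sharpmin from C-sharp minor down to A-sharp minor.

C-sharp minor down to A-sharp minor is a minor third; each chord root moves by that interval while the quality stays the same.
E7: root E down a minor third → C#, giving C#7.
C-sharpmin: root C-sharp down a minor third → A#, giving A#min.
Bsus2: root B down a minor third → G#, giving G#sus2.
G-sharp°7: root G-sharp down a minor third → E#, giving E#°7.
G-sharpmin: root G-sharp down a minor third → E#, giving E#min.

C#7 A#min G#sus2 E#°7 E#min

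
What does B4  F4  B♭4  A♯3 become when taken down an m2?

A#4 E4 A4 G##3

B4 down a minor second is A#4.
F4 down a minor second is E4.
Bb4: a second down reaches A, and 1 semitone makes it A4.
A#3 down a minor second is G##3.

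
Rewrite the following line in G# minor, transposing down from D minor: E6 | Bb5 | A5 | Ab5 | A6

A#5 E5 D#5 D5 D#6

D minor to G# minor down is a diminished fifth, so every note moves down by that interval.
E6 gives A#5
Bb5 gives E5
A5 gives D#5
Ab5 gives D5
A6 gives D#6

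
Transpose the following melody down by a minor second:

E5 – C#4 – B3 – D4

D#5 B#3 A#3 C#4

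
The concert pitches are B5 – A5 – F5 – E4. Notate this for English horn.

Written C4 sounds as F3 on the English horn, so concert pitches are written a perfect fifth up.
B5 → F#6
A5 → E6
F5 → C6
E4 → B4

F#6 E6 C6 B4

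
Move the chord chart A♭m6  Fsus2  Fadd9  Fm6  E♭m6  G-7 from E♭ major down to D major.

E♭ major down to D major is a minor second; each chord root moves by that interval while the quality stays the same.
A♭m6: root A♭ down a minor second → G, giving Gm6.
Fsus2: root F down a minor second → E, giving Esus2.
Fadd9: root F down a minor second → E, giving Eadd9.
Fm6: root F down a minor second → E, giving Em6.
E♭m6: root E♭ down a minor second → D, giving Dm6.
G-7: root G down a minor second → F#, giving F#-7.

Gm6 Esus2 Eadd9 Em6 Dm6 F#-7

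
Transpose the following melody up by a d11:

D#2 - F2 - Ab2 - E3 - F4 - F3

D#2 → G3
F2 → Bbb3
Ab2 → Dbb4
E3 → Ab4
F4 → Bbb5
F3 → Bbb4

G3 Bbb3 Dbb4 Ab4 Bbb5 Bbb4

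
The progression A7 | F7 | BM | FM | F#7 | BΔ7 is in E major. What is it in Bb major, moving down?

Eb7 Cb7 FM CbM C7 FΔ7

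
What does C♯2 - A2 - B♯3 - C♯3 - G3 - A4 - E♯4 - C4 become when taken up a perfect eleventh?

F#3 D4 E#5 F#4 C5 D6 A#5 F5

C#2 -> F#3
A2 -> D4
B#3 -> E#5
C#3 -> F#4
G3 -> C5
A4 -> D6
E#4 -> A#5
C4 -> F5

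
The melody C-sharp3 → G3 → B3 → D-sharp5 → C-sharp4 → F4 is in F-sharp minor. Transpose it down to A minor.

E2 Bb2 D3 F#4 E3 Ab3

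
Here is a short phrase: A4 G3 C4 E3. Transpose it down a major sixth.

C4 Bb2 Eb3 G2

A4 becomes C4
G3 becomes Bb2
C4 becomes Eb3
E3 becomes G2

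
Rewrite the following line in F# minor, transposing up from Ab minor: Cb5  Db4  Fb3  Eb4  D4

A5 B4 D4 C#5 B#4

Ab minor to F# minor up is an augmented sixth, so every note moves up by that interval.
Cb5 becomes A5
Db4 becomes B4
Fb3 becomes D4
Eb4 becomes C#5
D4 becomes B#4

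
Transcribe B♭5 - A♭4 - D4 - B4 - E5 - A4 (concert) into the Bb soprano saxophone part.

Written C4 sounds as Bb3 on the Bb soprano saxophone, so concert pitches are written a major second up.
Bb5 gives C6
Ab4 gives Bb4
D4 gives E4
B4 gives C#5
E5 gives F#5
A4 gives B4

C6 Bb4 E4 C#5 F#5 B4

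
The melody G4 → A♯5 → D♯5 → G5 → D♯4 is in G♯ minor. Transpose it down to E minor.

Eb4 F#5 B4 Eb5 B3

G♯ minor to E minor down is a major third, so every note moves down by that interval.
G4 to Eb4
A#5 to F#5
D#5 to B4
G5 to Eb5
D#4 to B3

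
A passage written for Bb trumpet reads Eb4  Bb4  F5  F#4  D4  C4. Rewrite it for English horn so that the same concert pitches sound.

First find concert pitch: the Bb trumpet sounds a major second below written, so Eb4 Bb4 F5 F#4 D4 C4 sounds Db4 Ab4 Eb5 E4 C4 Bb3.
Then write for English horn: it sounds a perfect fifth below written, so the part must be a perfect fifth above concert.
Db4 → Ab4
Ab4 → Eb5
Eb5 → Bb5
E4 → B4
C4 → G4
Bb3 → F4

Ab4 Eb5 Bb5 B4 G4 F4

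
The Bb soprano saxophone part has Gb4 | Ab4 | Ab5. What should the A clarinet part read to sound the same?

Abb4 Bbb4 Bbb5

First find concert pitch: the Bb soprano saxophone sounds a major second below written, so Gb4 Ab4 Ab5 sounds Fb4 Gb4 Gb5.
Then write for A clarinet: it sounds a minor third below written, so the part must be a minor third above concert.
Fb4 → Abb4
Gb4 → Bbb4
Gb5 → Bbb5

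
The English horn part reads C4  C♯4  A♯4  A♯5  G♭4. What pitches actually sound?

F3 F#3 D#4 D#5 Cb4

The English horn sounds a perfect fifth below written, so transpose each written note down a perfect fifth.
C4 → F3
C#4 → F#3
A#4 → D#4
A#5 → D#5
Gb4 → Cb4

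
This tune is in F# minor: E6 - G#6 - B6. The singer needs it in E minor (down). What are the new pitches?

D6 F#6 A6

F# minor to E minor down is a major second, so every note moves down by that interval.
E6 -> D6
G#6 -> F#6
B6 -> A6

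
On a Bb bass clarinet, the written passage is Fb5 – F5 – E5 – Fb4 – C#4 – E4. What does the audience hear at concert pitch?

Written C4 on the Bb bass clarinet sounds as Bb2, a major ninth lower; apply that shift to every note.
Fb5 becomes Ebb4
F5 becomes Eb4
E5 becomes D4
Fb4 becomes Ebb3
C#4 becomes B2
E4 becomes D3

Ebb4 Eb4 D4 Ebb3 B2 D3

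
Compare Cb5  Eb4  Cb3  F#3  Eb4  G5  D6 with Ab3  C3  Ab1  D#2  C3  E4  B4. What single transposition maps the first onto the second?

down a minor tenth

From Cb5 to Ab3 is 10 letter names — a tenth of some quality.
Ab3 to Cb5 is 15 semitones, which makes it a minor tenth; the second version is lower, so the direction is down.
Checking another pair — D6 → B4 — gives the same interval.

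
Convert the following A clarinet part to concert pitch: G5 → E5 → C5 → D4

The A clarinet sounds a minor third below written, so transpose each written note down a minor third.
G5 gives E5
E5 gives C#5
C5 gives A4
D4 gives B3

E5 C#5 A4 B3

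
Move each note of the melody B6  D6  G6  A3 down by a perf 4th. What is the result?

B6 → F#6
D6 → A5
G6 → D6
A3 → E3

F#6 A5 D6 E3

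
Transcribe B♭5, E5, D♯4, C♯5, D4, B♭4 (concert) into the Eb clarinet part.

G5 C#5 B#3 A#4 B3 G4

The Eb clarinet sounds a minor third above written, so the written part must be a minor third below concert — transpose each note down.
Bb5 becomes G5
E5 becomes C#5
D#4 becomes B#3
C#5 becomes A#4
D4 becomes B3
Bb4 becomes G4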